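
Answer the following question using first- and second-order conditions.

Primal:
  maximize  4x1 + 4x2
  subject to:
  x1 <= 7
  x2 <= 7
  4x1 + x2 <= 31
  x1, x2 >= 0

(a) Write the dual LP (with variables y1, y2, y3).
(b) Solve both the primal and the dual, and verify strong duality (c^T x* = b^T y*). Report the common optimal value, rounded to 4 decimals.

The standard primal-dual pair for 'max c^T x s.t. A x <= b, x >= 0' is:
  Dual:  min b^T y  s.t.  A^T y >= c,  y >= 0.

So the dual LP is:
  minimize  7y1 + 7y2 + 31y3
  subject to:
    y1 + 4y3 >= 4
    y2 + y3 >= 4
    y1, y2, y3 >= 0

Solving the primal: x* = (6, 7).
  primal value c^T x* = 52.
Solving the dual: y* = (0, 3, 1).
  dual value b^T y* = 52.
Strong duality: c^T x* = b^T y*. Confirmed.

52


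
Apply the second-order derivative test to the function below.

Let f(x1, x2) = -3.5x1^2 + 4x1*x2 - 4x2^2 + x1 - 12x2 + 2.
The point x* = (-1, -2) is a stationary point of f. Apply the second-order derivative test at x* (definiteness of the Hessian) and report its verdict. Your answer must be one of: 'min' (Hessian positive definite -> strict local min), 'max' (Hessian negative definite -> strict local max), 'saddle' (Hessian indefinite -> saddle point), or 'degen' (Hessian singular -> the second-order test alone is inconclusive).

Compute the Hessian H = grad^2 f:
  H = [[-7, 4], [4, -8]]
Verify stationarity: grad f(x*) = H x* + g = (0, 0).
Eigenvalues of H: -11.5311, -3.4689.
Both eigenvalues < 0, so H is negative definite -> x* is a strict local max.

max


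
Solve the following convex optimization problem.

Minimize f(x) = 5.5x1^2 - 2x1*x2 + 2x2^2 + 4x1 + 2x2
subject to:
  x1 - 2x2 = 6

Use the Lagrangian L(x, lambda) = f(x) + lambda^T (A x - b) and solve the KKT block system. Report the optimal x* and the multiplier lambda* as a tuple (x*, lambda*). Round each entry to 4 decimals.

Form the Lagrangian:
  L(x, lambda) = (1/2) x^T Q x + c^T x + lambda^T (A x - b)
Stationarity (grad_x L = 0): Q x + c + A^T lambda = 0.
Primal feasibility: A x = b.

This gives the KKT block system:
  [ Q   A^T ] [ x     ]   [-c ]
  [ A    0  ] [ lambda ] = [ b ]

Solving the linear system:
  x*      = (-0.5, -3.25)
  lambda* = (-5)
  f(x*)   = 10.75

x* = (-0.5, -3.25), lambda* = (-5)


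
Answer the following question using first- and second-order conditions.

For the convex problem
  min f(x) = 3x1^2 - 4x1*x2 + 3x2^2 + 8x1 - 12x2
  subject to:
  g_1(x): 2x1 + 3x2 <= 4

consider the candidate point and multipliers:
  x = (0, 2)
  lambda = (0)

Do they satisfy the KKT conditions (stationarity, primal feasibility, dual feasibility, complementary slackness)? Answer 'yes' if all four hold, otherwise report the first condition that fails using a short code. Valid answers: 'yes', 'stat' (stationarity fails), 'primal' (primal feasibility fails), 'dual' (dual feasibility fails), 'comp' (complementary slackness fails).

Gradient of f: grad f(x) = Q x + c = (0, 0)
Constraint values g_i(x) = a_i^T x - b_i:
  g_1((0, 2)) = 2
Stationarity residual: grad f(x) + sum_i lambda_i a_i = (0, 0)
  -> stationarity OK
Primal feasibility (all g_i <= 0): FAILS
Dual feasibility (all lambda_i >= 0): OK
Complementary slackness (lambda_i * g_i(x) = 0 for all i): OK

Verdict: the first failing condition is primal_feasibility -> primal.

primal


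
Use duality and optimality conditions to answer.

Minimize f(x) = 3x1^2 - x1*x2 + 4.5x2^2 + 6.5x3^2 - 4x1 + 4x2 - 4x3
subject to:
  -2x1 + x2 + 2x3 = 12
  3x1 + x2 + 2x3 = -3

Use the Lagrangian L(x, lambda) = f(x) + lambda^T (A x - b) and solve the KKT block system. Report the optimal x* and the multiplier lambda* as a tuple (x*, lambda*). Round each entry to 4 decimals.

Form the Lagrangian:
  L(x, lambda) = (1/2) x^T Q x + c^T x + lambda^T (A x - b)
Stationarity (grad_x L = 0): Q x + c + A^T lambda = 0.
Primal feasibility: A x = b.

This gives the KKT block system:
  [ Q   A^T ] [ x     ]   [-c ]
  [ A    0  ] [ lambda ] = [ b ]

Solving the linear system:
  x*      = (-3, 0.8571, 2.5714)
  lambda* = (-13.4, -1.3143)
  f(x*)   = 81

x* = (-3, 0.8571, 2.5714), lambda* = (-13.4, -1.3143)


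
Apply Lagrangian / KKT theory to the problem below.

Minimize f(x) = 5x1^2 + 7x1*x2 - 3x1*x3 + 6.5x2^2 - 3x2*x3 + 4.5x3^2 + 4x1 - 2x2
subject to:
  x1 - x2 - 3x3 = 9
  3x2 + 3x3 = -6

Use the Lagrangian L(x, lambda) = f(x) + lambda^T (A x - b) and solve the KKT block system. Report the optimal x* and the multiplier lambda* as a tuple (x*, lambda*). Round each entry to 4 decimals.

Form the Lagrangian:
  L(x, lambda) = (1/2) x^T Q x + c^T x + lambda^T (A x - b)
Stationarity (grad_x L = 0): Q x + c + A^T lambda = 0.
Primal feasibility: A x = b.

This gives the KKT block system:
  [ Q   A^T ] [ x     ]   [-c ]
  [ A    0  ] [ lambda ] = [ b ]

Solving the linear system:
  x*      = (1, 1, -3)
  lambda* = (-30, -19)
  f(x*)   = 79

x* = (1, 1, -3), lambda* = (-30, -19)


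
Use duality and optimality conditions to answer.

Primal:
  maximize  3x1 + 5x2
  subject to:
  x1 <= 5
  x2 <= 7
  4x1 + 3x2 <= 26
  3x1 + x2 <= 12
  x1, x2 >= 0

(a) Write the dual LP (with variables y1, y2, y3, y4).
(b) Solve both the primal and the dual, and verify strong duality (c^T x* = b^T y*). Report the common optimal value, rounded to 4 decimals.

The standard primal-dual pair for 'max c^T x s.t. A x <= b, x >= 0' is:
  Dual:  min b^T y  s.t.  A^T y >= c,  y >= 0.

So the dual LP is:
  minimize  5y1 + 7y2 + 26y3 + 12y4
  subject to:
    y1 + 4y3 + 3y4 >= 3
    y2 + 3y3 + y4 >= 5
    y1, y2, y3, y4 >= 0

Solving the primal: x* = (1.25, 7).
  primal value c^T x* = 38.75.
Solving the dual: y* = (0, 2.75, 0.75, 0).
  dual value b^T y* = 38.75.
Strong duality: c^T x* = b^T y*. Confirmed.

38.75


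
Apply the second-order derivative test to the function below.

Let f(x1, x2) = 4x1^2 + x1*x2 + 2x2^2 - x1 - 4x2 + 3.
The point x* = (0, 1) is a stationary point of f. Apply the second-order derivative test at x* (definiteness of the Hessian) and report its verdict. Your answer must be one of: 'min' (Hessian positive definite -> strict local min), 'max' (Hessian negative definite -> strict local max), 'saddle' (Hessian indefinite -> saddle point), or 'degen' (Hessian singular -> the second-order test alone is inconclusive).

Compute the Hessian H = grad^2 f:
  H = [[8, 1], [1, 4]]
Verify stationarity: grad f(x*) = H x* + g = (0, 0).
Eigenvalues of H: 3.7639, 8.2361.
Both eigenvalues > 0, so H is positive definite -> x* is a strict local min.

min


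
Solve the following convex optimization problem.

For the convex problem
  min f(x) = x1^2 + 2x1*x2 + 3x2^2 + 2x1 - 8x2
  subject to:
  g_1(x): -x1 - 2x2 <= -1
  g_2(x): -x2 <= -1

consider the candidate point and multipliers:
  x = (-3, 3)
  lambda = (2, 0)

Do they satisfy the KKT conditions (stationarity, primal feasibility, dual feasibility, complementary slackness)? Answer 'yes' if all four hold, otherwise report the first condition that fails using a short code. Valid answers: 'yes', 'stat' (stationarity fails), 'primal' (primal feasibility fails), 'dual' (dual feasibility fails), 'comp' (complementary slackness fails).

Gradient of f: grad f(x) = Q x + c = (2, 4)
Constraint values g_i(x) = a_i^T x - b_i:
  g_1((-3, 3)) = -2
  g_2((-3, 3)) = -2
Stationarity residual: grad f(x) + sum_i lambda_i a_i = (0, 0)
  -> stationarity OK
Primal feasibility (all g_i <= 0): OK
Dual feasibility (all lambda_i >= 0): OK
Complementary slackness (lambda_i * g_i(x) = 0 for all i): FAILS

Verdict: the first failing condition is complementary_slackness -> comp.

comp


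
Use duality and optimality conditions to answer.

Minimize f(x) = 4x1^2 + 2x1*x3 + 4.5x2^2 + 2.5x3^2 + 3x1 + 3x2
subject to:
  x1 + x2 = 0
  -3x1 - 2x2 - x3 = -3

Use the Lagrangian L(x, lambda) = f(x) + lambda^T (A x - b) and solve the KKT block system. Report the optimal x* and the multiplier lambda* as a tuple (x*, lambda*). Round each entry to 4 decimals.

Form the Lagrangian:
  L(x, lambda) = (1/2) x^T Q x + c^T x + lambda^T (A x - b)
Stationarity (grad_x L = 0): Q x + c + A^T lambda = 0.
Primal feasibility: A x = b.

This gives the KKT block system:
  [ Q   A^T ] [ x     ]   [-c ]
  [ A    0  ] [ lambda ] = [ b ]

Solving the linear system:
  x*      = (0.5, -0.5, 2.5)
  lambda* = (28.5, 13.5)
  f(x*)   = 20.25

x* = (0.5, -0.5, 2.5), lambda* = (28.5, 13.5)


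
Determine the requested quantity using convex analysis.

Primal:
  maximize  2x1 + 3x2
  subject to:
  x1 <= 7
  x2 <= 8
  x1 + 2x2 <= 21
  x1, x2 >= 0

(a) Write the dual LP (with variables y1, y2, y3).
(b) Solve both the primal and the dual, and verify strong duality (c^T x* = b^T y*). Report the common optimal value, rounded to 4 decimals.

The standard primal-dual pair for 'max c^T x s.t. A x <= b, x >= 0' is:
  Dual:  min b^T y  s.t.  A^T y >= c,  y >= 0.

So the dual LP is:
  minimize  7y1 + 8y2 + 21y3
  subject to:
    y1 + y3 >= 2
    y2 + 2y3 >= 3
    y1, y2, y3 >= 0

Solving the primal: x* = (7, 7).
  primal value c^T x* = 35.
Solving the dual: y* = (0.5, 0, 1.5).
  dual value b^T y* = 35.
Strong duality: c^T x* = b^T y*. Confirmed.

35


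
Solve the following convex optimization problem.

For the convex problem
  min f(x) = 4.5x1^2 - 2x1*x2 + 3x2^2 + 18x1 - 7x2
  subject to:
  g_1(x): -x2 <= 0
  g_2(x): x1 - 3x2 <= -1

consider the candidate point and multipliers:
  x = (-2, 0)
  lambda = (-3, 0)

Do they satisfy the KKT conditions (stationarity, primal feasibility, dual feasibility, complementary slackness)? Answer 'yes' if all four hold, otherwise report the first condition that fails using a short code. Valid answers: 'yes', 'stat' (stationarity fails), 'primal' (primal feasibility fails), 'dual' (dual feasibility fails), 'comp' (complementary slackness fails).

Gradient of f: grad f(x) = Q x + c = (0, -3)
Constraint values g_i(x) = a_i^T x - b_i:
  g_1((-2, 0)) = 0
  g_2((-2, 0)) = -1
Stationarity residual: grad f(x) + sum_i lambda_i a_i = (0, 0)
  -> stationarity OK
Primal feasibility (all g_i <= 0): OK
Dual feasibility (all lambda_i >= 0): FAILS
Complementary slackness (lambda_i * g_i(x) = 0 for all i): OK

Verdict: the first failing condition is dual_feasibility -> dual.

dual


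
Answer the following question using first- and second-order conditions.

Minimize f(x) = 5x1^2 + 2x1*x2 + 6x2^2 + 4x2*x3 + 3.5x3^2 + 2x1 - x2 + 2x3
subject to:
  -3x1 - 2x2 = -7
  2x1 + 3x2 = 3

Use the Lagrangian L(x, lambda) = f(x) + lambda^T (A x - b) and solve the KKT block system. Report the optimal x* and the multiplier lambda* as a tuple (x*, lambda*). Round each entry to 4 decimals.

Form the Lagrangian:
  L(x, lambda) = (1/2) x^T Q x + c^T x + lambda^T (A x - b)
Stationarity (grad_x L = 0): Q x + c + A^T lambda = 0.
Primal feasibility: A x = b.

This gives the KKT block system:
  [ Q   A^T ] [ x     ]   [-c ]
  [ A    0  ] [ lambda ] = [ b ]

Solving the linear system:
  x*      = (3, -1, 0.2857)
  lambda* = (20.3429, 15.5143)
  f(x*)   = 51.7143

x* = (3, -1, 0.2857), lambda* = (20.3429, 15.5143)


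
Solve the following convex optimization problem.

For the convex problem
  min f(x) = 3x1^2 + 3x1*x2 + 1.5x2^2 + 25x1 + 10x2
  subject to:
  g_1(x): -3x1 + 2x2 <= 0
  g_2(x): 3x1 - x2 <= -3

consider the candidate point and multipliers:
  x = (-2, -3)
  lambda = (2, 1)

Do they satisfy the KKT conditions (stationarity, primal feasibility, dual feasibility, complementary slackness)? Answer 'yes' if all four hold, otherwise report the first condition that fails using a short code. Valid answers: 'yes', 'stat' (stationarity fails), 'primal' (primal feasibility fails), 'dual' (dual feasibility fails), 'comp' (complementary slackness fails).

Gradient of f: grad f(x) = Q x + c = (4, -5)
Constraint values g_i(x) = a_i^T x - b_i:
  g_1((-2, -3)) = 0
  g_2((-2, -3)) = 0
Stationarity residual: grad f(x) + sum_i lambda_i a_i = (1, -2)
  -> stationarity FAILS
Primal feasibility (all g_i <= 0): OK
Dual feasibility (all lambda_i >= 0): OK
Complementary slackness (lambda_i * g_i(x) = 0 for all i): OK

Verdict: the first failing condition is stationarity -> stat.

stat


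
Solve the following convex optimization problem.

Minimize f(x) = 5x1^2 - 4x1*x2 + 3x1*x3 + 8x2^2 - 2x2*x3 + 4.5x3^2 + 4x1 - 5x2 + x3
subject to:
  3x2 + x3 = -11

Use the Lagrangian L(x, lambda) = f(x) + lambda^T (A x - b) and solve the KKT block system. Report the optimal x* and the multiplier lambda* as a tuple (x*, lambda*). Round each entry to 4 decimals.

Form the Lagrangian:
  L(x, lambda) = (1/2) x^T Q x + c^T x + lambda^T (A x - b)
Stationarity (grad_x L = 0): Q x + c + A^T lambda = 0.
Primal feasibility: A x = b.

This gives the KKT block system:
  [ Q   A^T ] [ x     ]   [-c ]
  [ A    0  ] [ lambda ] = [ b ]

Solving the linear system:
  x*      = (-0.9577, -2.9674, -2.0977)
  lambda* = (14.8176)
  f(x*)   = 85.9511

x* = (-0.9577, -2.9674, -2.0977), lambda* = (14.8176)


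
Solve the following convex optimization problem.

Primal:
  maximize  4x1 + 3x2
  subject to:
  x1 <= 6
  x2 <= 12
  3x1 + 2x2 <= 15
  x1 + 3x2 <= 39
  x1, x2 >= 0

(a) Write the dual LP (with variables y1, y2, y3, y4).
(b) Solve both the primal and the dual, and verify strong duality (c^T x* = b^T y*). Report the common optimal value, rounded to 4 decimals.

The standard primal-dual pair for 'max c^T x s.t. A x <= b, x >= 0' is:
  Dual:  min b^T y  s.t.  A^T y >= c,  y >= 0.

So the dual LP is:
  minimize  6y1 + 12y2 + 15y3 + 39y4
  subject to:
    y1 + 3y3 + y4 >= 4
    y2 + 2y3 + 3y4 >= 3
    y1, y2, y3, y4 >= 0

Solving the primal: x* = (0, 7.5).
  primal value c^T x* = 22.5.
Solving the dual: y* = (0, 0, 1.5, 0).
  dual value b^T y* = 22.5.
Strong duality: c^T x* = b^T y*. Confirmed.

22.5


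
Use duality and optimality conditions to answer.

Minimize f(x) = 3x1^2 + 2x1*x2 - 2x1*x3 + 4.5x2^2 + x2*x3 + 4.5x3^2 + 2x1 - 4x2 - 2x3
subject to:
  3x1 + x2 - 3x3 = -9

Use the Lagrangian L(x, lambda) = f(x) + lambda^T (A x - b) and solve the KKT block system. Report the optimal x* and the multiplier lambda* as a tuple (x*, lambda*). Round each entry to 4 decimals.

Form the Lagrangian:
  L(x, lambda) = (1/2) x^T Q x + c^T x + lambda^T (A x - b)
Stationarity (grad_x L = 0): Q x + c + A^T lambda = 0.
Primal feasibility: A x = b.

This gives the KKT block system:
  [ Q   A^T ] [ x     ]   [-c ]
  [ A    0  ] [ lambda ] = [ b ]

Solving the linear system:
  x*      = (-2.08, 0.3525, 1.0375)
  lambda* = (3.95)
  f(x*)   = 13.9525

x* = (-2.08, 0.3525, 1.0375), lambda* = (3.95)


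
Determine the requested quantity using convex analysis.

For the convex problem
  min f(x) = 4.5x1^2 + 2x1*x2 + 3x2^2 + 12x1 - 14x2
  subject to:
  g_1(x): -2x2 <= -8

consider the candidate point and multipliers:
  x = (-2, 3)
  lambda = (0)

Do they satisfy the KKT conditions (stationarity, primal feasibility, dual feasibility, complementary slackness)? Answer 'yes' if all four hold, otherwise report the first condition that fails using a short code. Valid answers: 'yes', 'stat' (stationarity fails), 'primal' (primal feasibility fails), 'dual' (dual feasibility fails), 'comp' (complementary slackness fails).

Gradient of f: grad f(x) = Q x + c = (0, 0)
Constraint values g_i(x) = a_i^T x - b_i:
  g_1((-2, 3)) = 2
Stationarity residual: grad f(x) + sum_i lambda_i a_i = (0, 0)
  -> stationarity OK
Primal feasibility (all g_i <= 0): FAILS
Dual feasibility (all lambda_i >= 0): OK
Complementary slackness (lambda_i * g_i(x) = 0 for all i): OK

Verdict: the first failing condition is primal_feasibility -> primal.

primal


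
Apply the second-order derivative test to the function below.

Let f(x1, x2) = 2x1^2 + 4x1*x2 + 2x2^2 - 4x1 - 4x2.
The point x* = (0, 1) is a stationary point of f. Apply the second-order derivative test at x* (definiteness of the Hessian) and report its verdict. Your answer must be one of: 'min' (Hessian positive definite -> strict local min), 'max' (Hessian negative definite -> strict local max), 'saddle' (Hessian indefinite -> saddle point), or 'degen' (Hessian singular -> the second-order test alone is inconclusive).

Compute the Hessian H = grad^2 f:
  H = [[4, 4], [4, 4]]
Verify stationarity: grad f(x*) = H x* + g = (0, 0).
Eigenvalues of H: 0, 8.
H has a zero eigenvalue (singular; positive semidefinite but not definite), so H is neither positive definite, negative definite, nor indefinite. The second-order test alone is inconclusive -> degen.
(Indeed, f is constant along the null direction of H through x*, so x* is not a strict local extremum.)

degen


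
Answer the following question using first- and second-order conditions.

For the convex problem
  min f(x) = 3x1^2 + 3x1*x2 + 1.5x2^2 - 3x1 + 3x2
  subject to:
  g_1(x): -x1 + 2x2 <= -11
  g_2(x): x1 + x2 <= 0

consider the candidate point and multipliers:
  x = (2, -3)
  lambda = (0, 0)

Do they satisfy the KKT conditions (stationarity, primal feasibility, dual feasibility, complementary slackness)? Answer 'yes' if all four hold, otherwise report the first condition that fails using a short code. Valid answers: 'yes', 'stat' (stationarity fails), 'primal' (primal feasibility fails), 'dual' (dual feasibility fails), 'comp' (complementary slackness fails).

Gradient of f: grad f(x) = Q x + c = (0, 0)
Constraint values g_i(x) = a_i^T x - b_i:
  g_1((2, -3)) = 3
  g_2((2, -3)) = -1
Stationarity residual: grad f(x) + sum_i lambda_i a_i = (0, 0)
  -> stationarity OK
Primal feasibility (all g_i <= 0): FAILS
Dual feasibility (all lambda_i >= 0): OK
Complementary slackness (lambda_i * g_i(x) = 0 for all i): OK

Verdict: the first failing condition is primal_feasibility -> primal.

primal


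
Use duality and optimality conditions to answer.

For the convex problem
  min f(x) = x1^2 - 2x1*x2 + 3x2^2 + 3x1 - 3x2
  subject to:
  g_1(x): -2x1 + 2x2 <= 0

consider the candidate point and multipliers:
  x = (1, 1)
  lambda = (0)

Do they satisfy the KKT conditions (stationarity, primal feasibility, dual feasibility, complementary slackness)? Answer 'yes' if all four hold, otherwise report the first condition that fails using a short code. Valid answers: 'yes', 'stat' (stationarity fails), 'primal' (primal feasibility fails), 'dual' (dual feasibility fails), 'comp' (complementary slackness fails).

Gradient of f: grad f(x) = Q x + c = (3, 1)
Constraint values g_i(x) = a_i^T x - b_i:
  g_1((1, 1)) = 0
Stationarity residual: grad f(x) + sum_i lambda_i a_i = (3, 1)
  -> stationarity FAILS
Primal feasibility (all g_i <= 0): OK
Dual feasibility (all lambda_i >= 0): OK
Complementary slackness (lambda_i * g_i(x) = 0 for all i): OK

Verdict: the first failing condition is stationarity -> stat.

stat


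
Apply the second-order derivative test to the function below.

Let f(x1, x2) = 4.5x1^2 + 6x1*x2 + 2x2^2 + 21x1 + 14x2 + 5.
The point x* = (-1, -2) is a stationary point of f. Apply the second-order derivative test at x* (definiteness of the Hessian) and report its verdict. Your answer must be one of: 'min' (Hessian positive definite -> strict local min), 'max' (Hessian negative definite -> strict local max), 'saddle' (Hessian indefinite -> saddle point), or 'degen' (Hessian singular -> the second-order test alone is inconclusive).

Compute the Hessian H = grad^2 f:
  H = [[9, 6], [6, 4]]
Verify stationarity: grad f(x*) = H x* + g = (0, 0).
Eigenvalues of H: 0, 13.
H has a zero eigenvalue (singular; positive semidefinite but not definite), so H is neither positive definite, negative definite, nor indefinite. The second-order test alone is inconclusive -> degen.
(Indeed, f is constant along the null direction of H through x*, so x* is not a strict local extremum.)

degen


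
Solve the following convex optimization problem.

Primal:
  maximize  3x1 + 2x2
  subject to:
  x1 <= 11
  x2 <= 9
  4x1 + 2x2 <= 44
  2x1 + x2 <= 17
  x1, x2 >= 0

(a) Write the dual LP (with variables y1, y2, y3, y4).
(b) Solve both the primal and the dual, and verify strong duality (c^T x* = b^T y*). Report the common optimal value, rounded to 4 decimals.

The standard primal-dual pair for 'max c^T x s.t. A x <= b, x >= 0' is:
  Dual:  min b^T y  s.t.  A^T y >= c,  y >= 0.

So the dual LP is:
  minimize  11y1 + 9y2 + 44y3 + 17y4
  subject to:
    y1 + 4y3 + 2y4 >= 3
    y2 + 2y3 + y4 >= 2
    y1, y2, y3, y4 >= 0

Solving the primal: x* = (4, 9).
  primal value c^T x* = 30.
Solving the dual: y* = (0, 0.5, 0, 1.5).
  dual value b^T y* = 30.
Strong duality: c^T x* = b^T y*. Confirmed.

30


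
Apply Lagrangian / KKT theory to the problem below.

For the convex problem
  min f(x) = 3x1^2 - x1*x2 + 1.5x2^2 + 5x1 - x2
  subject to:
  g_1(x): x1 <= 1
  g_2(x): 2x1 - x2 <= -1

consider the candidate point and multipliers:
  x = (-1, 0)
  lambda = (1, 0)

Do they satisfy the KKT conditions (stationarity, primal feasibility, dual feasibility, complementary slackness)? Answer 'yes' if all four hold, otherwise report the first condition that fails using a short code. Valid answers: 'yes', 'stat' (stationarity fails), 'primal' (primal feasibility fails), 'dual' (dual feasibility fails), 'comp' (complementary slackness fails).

Gradient of f: grad f(x) = Q x + c = (-1, 0)
Constraint values g_i(x) = a_i^T x - b_i:
  g_1((-1, 0)) = -2
  g_2((-1, 0)) = -1
Stationarity residual: grad f(x) + sum_i lambda_i a_i = (0, 0)
  -> stationarity OK
Primal feasibility (all g_i <= 0): OK
Dual feasibility (all lambda_i >= 0): OK
Complementary slackness (lambda_i * g_i(x) = 0 for all i): FAILS

Verdict: the first failing condition is complementary_slackness -> comp.

comp


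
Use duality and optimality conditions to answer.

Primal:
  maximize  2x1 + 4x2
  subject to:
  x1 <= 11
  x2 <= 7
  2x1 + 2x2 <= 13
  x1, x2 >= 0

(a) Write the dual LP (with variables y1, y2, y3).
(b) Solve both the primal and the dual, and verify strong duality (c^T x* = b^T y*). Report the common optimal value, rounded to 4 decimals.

The standard primal-dual pair for 'max c^T x s.t. A x <= b, x >= 0' is:
  Dual:  min b^T y  s.t.  A^T y >= c,  y >= 0.

So the dual LP is:
  minimize  11y1 + 7y2 + 13y3
  subject to:
    y1 + 2y3 >= 2
    y2 + 2y3 >= 4
    y1, y2, y3 >= 0

Solving the primal: x* = (0, 6.5).
  primal value c^T x* = 26.
Solving the dual: y* = (0, 0, 2).
  dual value b^T y* = 26.
Strong duality: c^T x* = b^T y*. Confirmed.

26


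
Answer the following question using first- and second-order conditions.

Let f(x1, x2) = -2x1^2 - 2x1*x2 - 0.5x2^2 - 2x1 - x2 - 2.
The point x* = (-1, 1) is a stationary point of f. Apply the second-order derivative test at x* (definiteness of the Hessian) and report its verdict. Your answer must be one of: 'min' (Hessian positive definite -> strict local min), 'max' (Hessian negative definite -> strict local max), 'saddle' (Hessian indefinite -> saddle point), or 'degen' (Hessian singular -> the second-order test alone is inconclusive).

Compute the Hessian H = grad^2 f:
  H = [[-4, -2], [-2, -1]]
Verify stationarity: grad f(x*) = H x* + g = (0, 0).
Eigenvalues of H: -5, 0.
H has a zero eigenvalue (singular; negative semidefinite but not definite), so H is neither positive definite, negative definite, nor indefinite. The second-order test alone is inconclusive -> degen.
(Indeed, f is constant along the null direction of H through x*, so x* is not a strict local extremum.)

degen


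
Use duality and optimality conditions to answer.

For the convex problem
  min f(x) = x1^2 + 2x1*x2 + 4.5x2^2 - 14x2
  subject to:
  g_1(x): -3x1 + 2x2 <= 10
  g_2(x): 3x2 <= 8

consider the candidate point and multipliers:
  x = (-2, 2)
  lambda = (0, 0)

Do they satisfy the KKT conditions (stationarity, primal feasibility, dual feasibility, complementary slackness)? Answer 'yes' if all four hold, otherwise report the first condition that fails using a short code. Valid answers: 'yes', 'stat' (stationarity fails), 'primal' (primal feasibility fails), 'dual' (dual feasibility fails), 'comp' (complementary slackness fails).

Gradient of f: grad f(x) = Q x + c = (0, 0)
Constraint values g_i(x) = a_i^T x - b_i:
  g_1((-2, 2)) = 0
  g_2((-2, 2)) = -2
Stationarity residual: grad f(x) + sum_i lambda_i a_i = (0, 0)
  -> stationarity OK
Primal feasibility (all g_i <= 0): OK
Dual feasibility (all lambda_i >= 0): OK
Complementary slackness (lambda_i * g_i(x) = 0 for all i): OK

Verdict: yes, KKT holds.

yes


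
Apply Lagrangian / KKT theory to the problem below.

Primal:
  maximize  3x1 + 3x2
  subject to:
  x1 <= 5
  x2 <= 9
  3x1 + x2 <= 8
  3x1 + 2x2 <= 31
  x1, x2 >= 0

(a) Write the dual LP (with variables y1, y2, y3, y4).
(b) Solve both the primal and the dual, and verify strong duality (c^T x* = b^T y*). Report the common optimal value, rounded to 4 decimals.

The standard primal-dual pair for 'max c^T x s.t. A x <= b, x >= 0' is:
  Dual:  min b^T y  s.t.  A^T y >= c,  y >= 0.

So the dual LP is:
  minimize  5y1 + 9y2 + 8y3 + 31y4
  subject to:
    y1 + 3y3 + 3y4 >= 3
    y2 + y3 + 2y4 >= 3
    y1, y2, y3, y4 >= 0

Solving the primal: x* = (0, 8).
  primal value c^T x* = 24.
Solving the dual: y* = (0, 0, 3, 0).
  dual value b^T y* = 24.
Strong duality: c^T x* = b^T y*. Confirmed.

24


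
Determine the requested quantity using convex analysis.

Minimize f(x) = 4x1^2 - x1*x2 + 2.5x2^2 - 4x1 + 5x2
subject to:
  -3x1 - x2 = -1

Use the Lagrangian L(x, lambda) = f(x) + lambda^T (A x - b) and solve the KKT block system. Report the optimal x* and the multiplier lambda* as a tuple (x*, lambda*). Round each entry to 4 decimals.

Form the Lagrangian:
  L(x, lambda) = (1/2) x^T Q x + c^T x + lambda^T (A x - b)
Stationarity (grad_x L = 0): Q x + c + A^T lambda = 0.
Primal feasibility: A x = b.

This gives the KKT block system:
  [ Q   A^T ] [ x     ]   [-c ]
  [ A    0  ] [ lambda ] = [ b ]

Solving the linear system:
  x*      = (0.5932, -0.7797)
  lambda* = (0.5085)
  f(x*)   = -2.8814

x* = (0.5932, -0.7797), lambda* = (0.5085)


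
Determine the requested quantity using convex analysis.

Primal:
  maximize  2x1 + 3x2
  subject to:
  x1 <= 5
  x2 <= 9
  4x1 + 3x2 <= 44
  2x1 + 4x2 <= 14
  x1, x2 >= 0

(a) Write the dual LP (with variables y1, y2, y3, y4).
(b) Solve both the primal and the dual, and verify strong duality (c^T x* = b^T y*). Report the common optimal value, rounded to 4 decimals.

The standard primal-dual pair for 'max c^T x s.t. A x <= b, x >= 0' is:
  Dual:  min b^T y  s.t.  A^T y >= c,  y >= 0.

So the dual LP is:
  minimize  5y1 + 9y2 + 44y3 + 14y4
  subject to:
    y1 + 4y3 + 2y4 >= 2
    y2 + 3y3 + 4y4 >= 3
    y1, y2, y3, y4 >= 0

Solving the primal: x* = (5, 1).
  primal value c^T x* = 13.
Solving the dual: y* = (0.5, 0, 0, 0.75).
  dual value b^T y* = 13.
Strong duality: c^T x* = b^T y*. Confirmed.

13


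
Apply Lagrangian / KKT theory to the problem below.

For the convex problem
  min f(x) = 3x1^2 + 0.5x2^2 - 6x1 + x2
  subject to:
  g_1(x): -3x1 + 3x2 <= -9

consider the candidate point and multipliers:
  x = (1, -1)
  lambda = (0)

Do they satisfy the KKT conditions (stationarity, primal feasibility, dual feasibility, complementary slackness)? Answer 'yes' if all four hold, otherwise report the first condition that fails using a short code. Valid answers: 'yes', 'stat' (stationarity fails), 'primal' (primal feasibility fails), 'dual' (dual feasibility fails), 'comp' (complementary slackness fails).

Gradient of f: grad f(x) = Q x + c = (0, 0)
Constraint values g_i(x) = a_i^T x - b_i:
  g_1((1, -1)) = 3
Stationarity residual: grad f(x) + sum_i lambda_i a_i = (0, 0)
  -> stationarity OK
Primal feasibility (all g_i <= 0): FAILS
Dual feasibility (all lambda_i >= 0): OK
Complementary slackness (lambda_i * g_i(x) = 0 for all i): OK

Verdict: the first failing condition is primal_feasibility -> primal.

primal


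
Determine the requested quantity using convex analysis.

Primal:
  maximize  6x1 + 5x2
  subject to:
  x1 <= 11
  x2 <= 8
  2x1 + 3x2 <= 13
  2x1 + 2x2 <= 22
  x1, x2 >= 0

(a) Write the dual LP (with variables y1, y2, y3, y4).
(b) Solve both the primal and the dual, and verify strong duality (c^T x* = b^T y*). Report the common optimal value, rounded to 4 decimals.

The standard primal-dual pair for 'max c^T x s.t. A x <= b, x >= 0' is:
  Dual:  min b^T y  s.t.  A^T y >= c,  y >= 0.

So the dual LP is:
  minimize  11y1 + 8y2 + 13y3 + 22y4
  subject to:
    y1 + 2y3 + 2y4 >= 6
    y2 + 3y3 + 2y4 >= 5
    y1, y2, y3, y4 >= 0

Solving the primal: x* = (6.5, 0).
  primal value c^T x* = 39.
Solving the dual: y* = (0, 0, 3, 0).
  dual value b^T y* = 39.
Strong duality: c^T x* = b^T y*. Confirmed.

39


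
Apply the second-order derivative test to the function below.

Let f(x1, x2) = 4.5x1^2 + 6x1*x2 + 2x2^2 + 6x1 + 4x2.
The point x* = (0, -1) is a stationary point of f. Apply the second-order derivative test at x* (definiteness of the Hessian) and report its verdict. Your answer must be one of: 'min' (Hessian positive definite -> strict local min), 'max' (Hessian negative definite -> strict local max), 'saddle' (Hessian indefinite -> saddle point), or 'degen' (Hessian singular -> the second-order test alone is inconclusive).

Compute the Hessian H = grad^2 f:
  H = [[9, 6], [6, 4]]
Verify stationarity: grad f(x*) = H x* + g = (0, 0).
Eigenvalues of H: 0, 13.
H has a zero eigenvalue (singular; positive semidefinite but not definite), so H is neither positive definite, negative definite, nor indefinite. The second-order test alone is inconclusive -> degen.
(Indeed, f is constant along the null direction of H through x*, so x* is not a strict local extremum.)

degen


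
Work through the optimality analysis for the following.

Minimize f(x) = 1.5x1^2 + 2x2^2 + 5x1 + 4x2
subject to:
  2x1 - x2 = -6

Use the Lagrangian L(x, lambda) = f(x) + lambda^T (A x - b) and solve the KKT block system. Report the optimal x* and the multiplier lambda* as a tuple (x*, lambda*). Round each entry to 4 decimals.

Form the Lagrangian:
  L(x, lambda) = (1/2) x^T Q x + c^T x + lambda^T (A x - b)
Stationarity (grad_x L = 0): Q x + c + A^T lambda = 0.
Primal feasibility: A x = b.

This gives the KKT block system:
  [ Q   A^T ] [ x     ]   [-c ]
  [ A    0  ] [ lambda ] = [ b ]

Solving the linear system:
  x*      = (-3.2105, -0.4211)
  lambda* = (2.3158)
  f(x*)   = -1.9211

x* = (-3.2105, -0.4211), lambda* = (2.3158)


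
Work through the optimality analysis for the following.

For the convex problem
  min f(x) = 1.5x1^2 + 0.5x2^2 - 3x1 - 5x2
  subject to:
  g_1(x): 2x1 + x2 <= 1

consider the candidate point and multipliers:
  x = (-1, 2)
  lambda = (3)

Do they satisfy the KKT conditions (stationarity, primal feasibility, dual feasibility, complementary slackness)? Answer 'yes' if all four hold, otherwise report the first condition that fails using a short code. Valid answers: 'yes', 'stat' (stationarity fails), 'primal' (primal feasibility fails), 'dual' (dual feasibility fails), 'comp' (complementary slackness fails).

Gradient of f: grad f(x) = Q x + c = (-6, -3)
Constraint values g_i(x) = a_i^T x - b_i:
  g_1((-1, 2)) = -1
Stationarity residual: grad f(x) + sum_i lambda_i a_i = (0, 0)
  -> stationarity OK
Primal feasibility (all g_i <= 0): OK
Dual feasibility (all lambda_i >= 0): OK
Complementary slackness (lambda_i * g_i(x) = 0 for all i): FAILS

Verdict: the first failing condition is complementary_slackness -> comp.

comp


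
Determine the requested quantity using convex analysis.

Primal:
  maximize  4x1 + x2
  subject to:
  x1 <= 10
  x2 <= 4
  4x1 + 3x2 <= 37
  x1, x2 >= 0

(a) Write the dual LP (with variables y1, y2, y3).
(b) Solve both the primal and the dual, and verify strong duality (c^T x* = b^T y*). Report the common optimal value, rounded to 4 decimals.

The standard primal-dual pair for 'max c^T x s.t. A x <= b, x >= 0' is:
  Dual:  min b^T y  s.t.  A^T y >= c,  y >= 0.

So the dual LP is:
  minimize  10y1 + 4y2 + 37y3
  subject to:
    y1 + 4y3 >= 4
    y2 + 3y3 >= 1
    y1, y2, y3 >= 0

Solving the primal: x* = (9.25, 0).
  primal value c^T x* = 37.
Solving the dual: y* = (0, 0, 1).
  dual value b^T y* = 37.
Strong duality: c^T x* = b^T y*. Confirmed.

37


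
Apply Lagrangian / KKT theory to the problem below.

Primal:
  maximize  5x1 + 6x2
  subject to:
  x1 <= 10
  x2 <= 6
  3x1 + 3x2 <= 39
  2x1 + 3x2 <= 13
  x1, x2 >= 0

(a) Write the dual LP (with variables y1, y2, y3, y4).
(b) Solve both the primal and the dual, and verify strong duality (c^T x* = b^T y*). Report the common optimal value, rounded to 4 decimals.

The standard primal-dual pair for 'max c^T x s.t. A x <= b, x >= 0' is:
  Dual:  min b^T y  s.t.  A^T y >= c,  y >= 0.

So the dual LP is:
  minimize  10y1 + 6y2 + 39y3 + 13y4
  subject to:
    y1 + 3y3 + 2y4 >= 5
    y2 + 3y3 + 3y4 >= 6
    y1, y2, y3, y4 >= 0

Solving the primal: x* = (6.5, 0).
  primal value c^T x* = 32.5.
Solving the dual: y* = (0, 0, 0, 2.5).
  dual value b^T y* = 32.5.
Strong duality: c^T x* = b^T y*. Confirmed.

32.5


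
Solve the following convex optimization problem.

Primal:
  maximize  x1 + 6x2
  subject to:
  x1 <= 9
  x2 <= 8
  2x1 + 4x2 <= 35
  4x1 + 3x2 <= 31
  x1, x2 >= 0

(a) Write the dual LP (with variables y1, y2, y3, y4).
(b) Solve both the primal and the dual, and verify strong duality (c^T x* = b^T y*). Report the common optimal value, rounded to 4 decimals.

The standard primal-dual pair for 'max c^T x s.t. A x <= b, x >= 0' is:
  Dual:  min b^T y  s.t.  A^T y >= c,  y >= 0.

So the dual LP is:
  minimize  9y1 + 8y2 + 35y3 + 31y4
  subject to:
    y1 + 2y3 + 4y4 >= 1
    y2 + 4y3 + 3y4 >= 6
    y1, y2, y3, y4 >= 0

Solving the primal: x* = (1.5, 8).
  primal value c^T x* = 49.5.
Solving the dual: y* = (0, 4, 0.5, 0).
  dual value b^T y* = 49.5.
Strong duality: c^T x* = b^T y*. Confirmed.

49.5


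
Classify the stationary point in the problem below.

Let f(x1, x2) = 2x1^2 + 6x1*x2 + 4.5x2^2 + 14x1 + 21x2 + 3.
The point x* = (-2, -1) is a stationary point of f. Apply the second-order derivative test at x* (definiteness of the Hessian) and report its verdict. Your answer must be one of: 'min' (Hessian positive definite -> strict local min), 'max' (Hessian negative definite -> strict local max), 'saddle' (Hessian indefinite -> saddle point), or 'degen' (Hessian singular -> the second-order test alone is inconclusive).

Compute the Hessian H = grad^2 f:
  H = [[4, 6], [6, 9]]
Verify stationarity: grad f(x*) = H x* + g = (0, 0).
Eigenvalues of H: 0, 13.
H has a zero eigenvalue (singular; positive semidefinite but not definite), so H is neither positive definite, negative definite, nor indefinite. The second-order test alone is inconclusive -> degen.
(Indeed, f is constant along the null direction of H through x*, so x* is not a strict local extremum.)

degen


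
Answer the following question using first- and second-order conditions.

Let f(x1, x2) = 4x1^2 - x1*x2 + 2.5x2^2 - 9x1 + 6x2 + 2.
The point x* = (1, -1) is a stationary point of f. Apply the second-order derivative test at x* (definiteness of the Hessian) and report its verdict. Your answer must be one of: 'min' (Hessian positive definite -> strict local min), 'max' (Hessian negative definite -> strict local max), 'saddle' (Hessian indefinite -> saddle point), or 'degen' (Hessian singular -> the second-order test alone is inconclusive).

Compute the Hessian H = grad^2 f:
  H = [[8, -1], [-1, 5]]
Verify stationarity: grad f(x*) = H x* + g = (0, 0).
Eigenvalues of H: 4.6972, 8.3028.
Both eigenvalues > 0, so H is positive definite -> x* is a strict local min.

min


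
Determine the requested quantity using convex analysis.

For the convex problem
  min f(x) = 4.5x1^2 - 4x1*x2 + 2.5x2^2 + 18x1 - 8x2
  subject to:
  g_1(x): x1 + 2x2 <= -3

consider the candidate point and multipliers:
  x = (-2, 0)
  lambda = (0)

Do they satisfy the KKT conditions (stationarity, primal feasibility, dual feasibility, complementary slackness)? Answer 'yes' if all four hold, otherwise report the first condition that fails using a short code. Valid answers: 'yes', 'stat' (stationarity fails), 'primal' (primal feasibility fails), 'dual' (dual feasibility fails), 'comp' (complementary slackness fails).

Gradient of f: grad f(x) = Q x + c = (0, 0)
Constraint values g_i(x) = a_i^T x - b_i:
  g_1((-2, 0)) = 1
Stationarity residual: grad f(x) + sum_i lambda_i a_i = (0, 0)
  -> stationarity OK
Primal feasibility (all g_i <= 0): FAILS
Dual feasibility (all lambda_i >= 0): OK
Complementary slackness (lambda_i * g_i(x) = 0 for all i): OK

Verdict: the first failing condition is primal_feasibility -> primal.

primal


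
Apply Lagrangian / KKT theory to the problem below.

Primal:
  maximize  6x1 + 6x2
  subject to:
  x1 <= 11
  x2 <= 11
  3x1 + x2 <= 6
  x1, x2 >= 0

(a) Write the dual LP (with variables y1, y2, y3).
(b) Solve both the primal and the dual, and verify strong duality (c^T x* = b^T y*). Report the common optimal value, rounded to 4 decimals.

The standard primal-dual pair for 'max c^T x s.t. A x <= b, x >= 0' is:
  Dual:  min b^T y  s.t.  A^T y >= c,  y >= 0.

So the dual LP is:
  minimize  11y1 + 11y2 + 6y3
  subject to:
    y1 + 3y3 >= 6
    y2 + y3 >= 6
    y1, y2, y3 >= 0

Solving the primal: x* = (0, 6).
  primal value c^T x* = 36.
Solving the dual: y* = (0, 0, 6).
  dual value b^T y* = 36.
Strong duality: c^T x* = b^T y*. Confirmed.

36


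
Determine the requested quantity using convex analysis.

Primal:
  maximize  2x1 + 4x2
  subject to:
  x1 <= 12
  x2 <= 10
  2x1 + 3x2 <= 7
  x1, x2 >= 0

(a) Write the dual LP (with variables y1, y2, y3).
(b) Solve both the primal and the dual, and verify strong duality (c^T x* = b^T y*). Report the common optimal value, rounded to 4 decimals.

The standard primal-dual pair for 'max c^T x s.t. A x <= b, x >= 0' is:
  Dual:  min b^T y  s.t.  A^T y >= c,  y >= 0.

So the dual LP is:
  minimize  12y1 + 10y2 + 7y3
  subject to:
    y1 + 2y3 >= 2
    y2 + 3y3 >= 4
    y1, y2, y3 >= 0

Solving the primal: x* = (0, 2.3333).
  primal value c^T x* = 9.3333.
Solving the dual: y* = (0, 0, 1.3333).
  dual value b^T y* = 9.3333.
Strong duality: c^T x* = b^T y*. Confirmed.

9.3333


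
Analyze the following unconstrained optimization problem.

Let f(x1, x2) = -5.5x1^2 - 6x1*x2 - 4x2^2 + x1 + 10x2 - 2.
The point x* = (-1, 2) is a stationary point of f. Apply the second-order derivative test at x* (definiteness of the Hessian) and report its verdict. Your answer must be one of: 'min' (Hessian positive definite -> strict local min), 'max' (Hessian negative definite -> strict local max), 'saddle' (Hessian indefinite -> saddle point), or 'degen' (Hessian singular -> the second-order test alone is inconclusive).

Compute the Hessian H = grad^2 f:
  H = [[-11, -6], [-6, -8]]
Verify stationarity: grad f(x*) = H x* + g = (0, 0).
Eigenvalues of H: -15.6847, -3.3153.
Both eigenvalues < 0, so H is negative definite -> x* is a strict local max.

max


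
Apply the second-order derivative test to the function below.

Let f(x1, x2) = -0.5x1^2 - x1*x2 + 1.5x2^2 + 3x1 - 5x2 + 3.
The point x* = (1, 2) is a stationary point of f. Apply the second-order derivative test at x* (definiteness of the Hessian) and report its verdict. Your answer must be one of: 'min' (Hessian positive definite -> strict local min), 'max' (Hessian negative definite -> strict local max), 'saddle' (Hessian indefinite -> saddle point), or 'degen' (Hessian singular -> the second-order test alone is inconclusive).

Compute the Hessian H = grad^2 f:
  H = [[-1, -1], [-1, 3]]
Verify stationarity: grad f(x*) = H x* + g = (0, 0).
Eigenvalues of H: -1.2361, 3.2361.
Eigenvalues have mixed signs, so H is indefinite -> x* is a saddle point.

saddle


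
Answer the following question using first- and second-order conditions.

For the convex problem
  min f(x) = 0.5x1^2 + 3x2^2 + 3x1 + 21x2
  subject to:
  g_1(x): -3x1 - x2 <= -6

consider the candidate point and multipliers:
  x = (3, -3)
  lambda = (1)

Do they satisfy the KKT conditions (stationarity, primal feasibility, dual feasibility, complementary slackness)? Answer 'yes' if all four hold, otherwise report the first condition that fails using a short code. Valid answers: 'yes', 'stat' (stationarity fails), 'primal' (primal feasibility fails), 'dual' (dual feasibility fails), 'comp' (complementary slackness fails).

Gradient of f: grad f(x) = Q x + c = (6, 3)
Constraint values g_i(x) = a_i^T x - b_i:
  g_1((3, -3)) = 0
Stationarity residual: grad f(x) + sum_i lambda_i a_i = (3, 2)
  -> stationarity FAILS
Primal feasibility (all g_i <= 0): OK
Dual feasibility (all lambda_i >= 0): OK
Complementary slackness (lambda_i * g_i(x) = 0 for all i): OK

Verdict: the first failing condition is stationarity -> stat.

stat
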